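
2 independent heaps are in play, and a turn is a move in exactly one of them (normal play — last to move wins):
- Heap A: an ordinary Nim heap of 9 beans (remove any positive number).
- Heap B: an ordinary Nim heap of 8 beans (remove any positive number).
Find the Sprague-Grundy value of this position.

Heap A is a plain Nim heap of size 9, so its Grundy value is 9.
Heap B is a plain Nim heap of size 8, so its Grundy value is 8.
By the Sprague-Grundy theorem, the Grundy value of a sum of independent games is the XOR of the component values.
Combined value = 9 ⊕ 8 = 1.

1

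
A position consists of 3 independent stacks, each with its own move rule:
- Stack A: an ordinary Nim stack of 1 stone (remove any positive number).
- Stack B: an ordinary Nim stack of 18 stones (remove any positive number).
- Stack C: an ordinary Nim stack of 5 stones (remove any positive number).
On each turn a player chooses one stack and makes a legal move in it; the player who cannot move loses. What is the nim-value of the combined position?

Stack A is a plain Nim stack of size 1, so its Grundy value is 1.
Stack B is a plain Nim stack of size 18, so its Grundy value is 18.
Stack C is a plain Nim stack of size 5, so its Grundy value is 5.
The value of a disjunctive sum is the nim-sum of the parts.
Combined value = 1 ⊕ 18 ⊕ 5 = 22.

22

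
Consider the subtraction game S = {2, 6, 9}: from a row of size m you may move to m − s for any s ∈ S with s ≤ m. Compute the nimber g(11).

3

Build the Grundy sequence with g(k) = mex{g(k−s) : s ∈ {2, 6, 9}, s ≤ k}:
k:     0  1  2  3  4  5  6  7  8  9 10 11
g(k):  0  0  1  1  0  0  1  1  0  2  1  3
So g(11) = 3.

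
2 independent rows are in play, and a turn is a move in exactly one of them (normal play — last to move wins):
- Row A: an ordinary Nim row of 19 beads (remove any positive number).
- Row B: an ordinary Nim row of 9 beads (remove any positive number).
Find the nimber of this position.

26

Row A is a plain Nim row of size 19, so its Grundy value is 19.
Row B is a plain Nim row of size 9, so its Grundy value is 9.
The value of a disjunctive sum is the nim-sum of the parts.
Combined value = 19 ⊕ 9 = 26.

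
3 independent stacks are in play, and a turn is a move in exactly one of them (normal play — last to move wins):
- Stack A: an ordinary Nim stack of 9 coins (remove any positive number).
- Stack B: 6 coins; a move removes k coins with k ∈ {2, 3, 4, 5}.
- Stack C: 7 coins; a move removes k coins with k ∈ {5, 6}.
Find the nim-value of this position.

11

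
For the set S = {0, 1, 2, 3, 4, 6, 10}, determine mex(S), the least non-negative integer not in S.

5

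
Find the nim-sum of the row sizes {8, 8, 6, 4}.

Nim-sum: 8 ⊕ 8 ⊕ 6 ⊕ 4 = 2.

2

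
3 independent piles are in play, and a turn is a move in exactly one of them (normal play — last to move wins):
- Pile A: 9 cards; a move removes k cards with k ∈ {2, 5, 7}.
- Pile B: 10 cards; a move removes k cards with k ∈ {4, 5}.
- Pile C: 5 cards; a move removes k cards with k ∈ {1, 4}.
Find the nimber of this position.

2

Build the Grundy sequence for pile A with g(k) = mex{g(k−s) : s ∈ {2, 5, 7}, s ≤ k}:
g(0) = mex{} = 0
g(1) = mex{} = 0
g(2) = mex{0} = 1
g(3) = mex{0} = 1
g(4) = mex{1} = 0
g(5) = mex{0,1} = 2
g(6) = mex{0} = 1
g(7) = mex{0,1,2} = 3
g(8) = mex{0,1} = 2
g(9) = mex{0,1,3} = 2
So g(9) = 2.
Grundy values for pile B (subtraction set {4, 5}):
k:     0  1  2  3  4  5  6  7  8  9 10
g(k):  0  0  0  0  1  1  1  1  2  0  0
So g(10) = 0.
For pile C, compute g(0), g(1), … with moves {1, 4}:
k:     0  1  2  3  4  5
g(k):  0  1  0  1  2  0
So g(5) = 0.
The value of a disjunctive sum is the nim-sum of the parts.
Combined value = 2 XOR 0 XOR 0 = 2.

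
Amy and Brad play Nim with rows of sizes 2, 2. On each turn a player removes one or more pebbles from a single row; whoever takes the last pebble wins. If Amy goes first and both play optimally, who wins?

Write each in binary and XOR column by column:
  10  (2)
  10  (2)
  --
  00  (0)
The nim-sum is 0, so this is a P-position: the player to move is in a losing position under optimal play; Amy is about to move from it and so loses — Brad wins.

Brad wins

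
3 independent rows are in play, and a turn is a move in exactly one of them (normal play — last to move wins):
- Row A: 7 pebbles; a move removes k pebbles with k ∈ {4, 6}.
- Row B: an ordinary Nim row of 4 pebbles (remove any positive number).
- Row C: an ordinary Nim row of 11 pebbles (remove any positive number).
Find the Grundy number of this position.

14

Grundy values for row A (subtraction set {4, 6}):
k:     0  1  2  3  4  5  6  7
g(k):  0  0  0  0  1  1  1  1
So g(7) = 1.
Row B is a plain Nim row of size 4, so its Grundy value is 4.
Row C is a plain Nim row of size 11, so its Grundy value is 11.
By the Sprague-Grundy theorem, the Grundy value of a sum of independent games is the XOR of the component values.
Combined value = 1 ⊕ 4 ⊕ 11 = 14.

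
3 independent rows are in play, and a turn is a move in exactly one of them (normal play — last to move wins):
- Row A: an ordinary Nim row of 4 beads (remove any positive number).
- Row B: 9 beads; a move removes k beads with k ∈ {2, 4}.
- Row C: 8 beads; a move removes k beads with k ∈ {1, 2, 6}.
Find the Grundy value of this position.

4

Row A is a plain Nim row of size 4, so its Grundy value is 4.
Grundy values for row B (subtraction set {2, 4}):
k:     0  1  2  3  4  5  6  7  8  9
g(k):  0  0  1  1  2  2  0  0  1  1
So g(9) = 1.
Build the Grundy sequence for row C with g(k) = mex{g(k−s) : s ∈ {1, 2, 6}, s ≤ k}:
g(0) = mex{} = 0
g(1) = mex{0} = 1
g(2) = mex{0,1} = 2
g(3) = mex{1,2} = 0
g(4) = mex{0,2} = 1
g(5) = mex{0,1} = 2
g(6) = mex{0,1,2} = 3
g(7) = mex{1,2,3} = 0
g(8) = mex{0,2,3} = 1
So g(8) = 1.
The value of a disjunctive sum is the nim-sum of the parts.
Combined value = 4 ⊕ 1 ⊕ 1 = 4.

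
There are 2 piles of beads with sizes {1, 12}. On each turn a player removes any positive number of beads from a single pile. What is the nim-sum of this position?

13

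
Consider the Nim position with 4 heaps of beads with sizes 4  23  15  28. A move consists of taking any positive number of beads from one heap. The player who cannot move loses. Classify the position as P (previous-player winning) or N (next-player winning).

P-position

In binary:
  00100  (4)
  10111  (23)
  01111  (15)
  11100  (28)
  -----
  00000  (0)
The nim-sum is 0, so this is a P-position: the player to move is in a losing position under optimal play.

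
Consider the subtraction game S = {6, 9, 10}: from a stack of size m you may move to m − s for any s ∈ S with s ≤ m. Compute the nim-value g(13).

2

Compute g(0), g(1), … for moves {6, 9, 10}:
k:     0  1  2  3  4  5  6  7  8  9 10 11 12 13
g(k):  0  0  0  0  0  0  1  1  1  1  1  1  2  2
So g(13) = 2.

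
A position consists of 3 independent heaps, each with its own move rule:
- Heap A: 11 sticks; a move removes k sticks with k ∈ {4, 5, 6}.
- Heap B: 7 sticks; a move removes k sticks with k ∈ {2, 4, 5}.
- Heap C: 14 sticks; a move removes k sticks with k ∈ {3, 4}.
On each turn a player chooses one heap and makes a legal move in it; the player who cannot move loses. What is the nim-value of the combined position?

0

Grundy values for heap A (subtraction set {4, 5, 6}):
g(0) = mex{} = 0
g(1) = mex{} = 0
g(2) = mex{} = 0
g(3) = mex{} = 0
g(4) = mex{0} = 1
g(5) = mex{0} = 1
g(6) = mex{0} = 1
g(7) = mex{0} = 1
g(8) = mex{0,1} = 2
g(9) = mex{0,1} = 2
g(10) = mex{1} = 0
g(11) = mex{1} = 0
So g(11) = 0.
Grundy values for heap B (subtraction set {2, 4, 5}):
k:     0  1  2  3  4  5  6  7
g(k):  0  0  1  1  2  2  3  0
So g(7) = 0.
For heap C, compute g(0), g(1), … with moves {3, 4}:
g(0) = mex{} = 0
g(1) = mex{} = 0
g(2) = mex{} = 0
g(3) = mex{0} = 1
g(4) = mex{0} = 1
g(5) = mex{0} = 1
g(6) = mex{0,1} = 2
g(7) = mex{1} = 0
g(8) = mex{1} = 0
g(9) = mex{1,2} = 0
g(10) = mex{0,2} = 1
g(11) = mex{0} = 1
g(12) = mex{0} = 1
g(13) = mex{0,1} = 2
g(14) = mex{1} = 0
So g(14) = 0.
The value of a disjunctive sum is the nim-sum of the parts.
Combined value = 0 ⊕ 0 ⊕ 0 = 0.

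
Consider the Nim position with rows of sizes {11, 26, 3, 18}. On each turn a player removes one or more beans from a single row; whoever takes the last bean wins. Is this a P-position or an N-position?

P-position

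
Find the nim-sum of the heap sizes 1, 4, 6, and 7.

4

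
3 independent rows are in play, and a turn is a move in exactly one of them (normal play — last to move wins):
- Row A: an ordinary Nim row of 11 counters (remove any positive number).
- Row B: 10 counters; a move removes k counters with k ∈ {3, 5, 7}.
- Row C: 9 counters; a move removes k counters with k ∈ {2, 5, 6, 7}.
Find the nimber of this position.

9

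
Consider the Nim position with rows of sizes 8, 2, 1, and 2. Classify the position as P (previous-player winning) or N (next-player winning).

Nim-sum: 8 XOR 2 XOR 1 XOR 2 = 9.
The nim-sum is 9 ≠ 0, so this is an N-position: the player to move can win.

N-position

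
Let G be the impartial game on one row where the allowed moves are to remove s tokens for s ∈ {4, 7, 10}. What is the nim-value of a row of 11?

2

Grundy values for subtraction set {4, 7, 10}:
g(0) = mex{} = 0
g(1) = mex{} = 0
g(2) = mex{} = 0
g(3) = mex{} = 0
g(4) = mex{0} = 1
g(5) = mex{0} = 1
g(6) = mex{0} = 1
g(7) = mex{0} = 1
g(8) = mex{0,1} = 2
g(9) = mex{0,1} = 2
g(10) = mex{0,1} = 2
g(11) = mex{0,1} = 2
So g(11) = 2.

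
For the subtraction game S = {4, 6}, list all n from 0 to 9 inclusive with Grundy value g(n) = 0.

0, 1, 2, 3

Grundy values for subtraction set {4, 6}:
g(0) = mex{} = 0
g(1) = mex{} = 0
g(2) = mex{} = 0
g(3) = mex{} = 0
g(4) = mex{0} = 1
g(5) = mex{0} = 1
g(6) = mex{0} = 1
g(7) = mex{0} = 1
g(8) = mex{0,1} = 2
g(9) = mex{0,1} = 2
The P-positions (g = 0) in 0..9 are 0, 1, 2, 3.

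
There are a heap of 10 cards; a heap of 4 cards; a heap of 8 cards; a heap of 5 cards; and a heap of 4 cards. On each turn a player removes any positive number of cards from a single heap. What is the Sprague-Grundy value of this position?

In binary:
  1010  (10)
  0100  (4)
  1000  (8)
  0101  (5)
  0100  (4)
  ----
  0111  (7)

7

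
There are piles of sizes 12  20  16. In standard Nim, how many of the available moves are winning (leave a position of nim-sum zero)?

Compute the nim-sum pairwise:
12 ⊕ 20 = 24
24 ⊕ 16 = 8
The overall nim-sum is X = 8. A pile of size p has a winning move iff p XOR X < p (reduce it to p XOR X).
  12: 12 XOR 8 = 4 < 12 — winning move (to 4).
  20: 20 XOR 8 = 28 ≥ 20 — no move.
  16: 16 XOR 8 = 24 ≥ 16 — no move.
That gives 1 winning move.

1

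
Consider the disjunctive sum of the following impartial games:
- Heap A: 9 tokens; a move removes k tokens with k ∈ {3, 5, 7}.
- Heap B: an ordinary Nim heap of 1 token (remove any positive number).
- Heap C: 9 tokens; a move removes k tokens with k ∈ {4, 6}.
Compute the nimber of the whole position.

0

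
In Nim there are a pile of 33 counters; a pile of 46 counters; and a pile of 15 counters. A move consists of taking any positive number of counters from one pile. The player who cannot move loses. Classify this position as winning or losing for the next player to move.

Bitwise XOR of the heap sizes:
  100001  (33)
  101110  (46)
  001111  (15)
  ------
  000000  (0)
The nim-sum is 0, so this is a P-position: the player to move is in a losing position under optimal play.

Losing position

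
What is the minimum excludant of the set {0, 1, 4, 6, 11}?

The values 0, 1 are all present; 2 is the first non-negative integer missing from the set.

2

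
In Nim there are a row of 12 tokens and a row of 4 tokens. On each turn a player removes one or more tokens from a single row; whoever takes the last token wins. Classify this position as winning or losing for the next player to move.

Write each in binary and XOR column by column:
  1100  (12)
  0100  (4)
  ----
  1000  (8)
The nim-sum is 8 ≠ 0, so this is an N-position: the player to move can win.

Winning position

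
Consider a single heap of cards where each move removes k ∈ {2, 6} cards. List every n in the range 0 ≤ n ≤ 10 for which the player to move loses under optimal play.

0, 1, 4, 5, 8, 9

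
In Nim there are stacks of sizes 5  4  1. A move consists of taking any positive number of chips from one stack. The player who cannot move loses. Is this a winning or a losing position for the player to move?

Bitwise XOR of the heap sizes:
  101  (5)
  100  (4)
  001  (1)
  ---
  000  (0)
The nim-sum is 0, so this is a P-position: the player to move is in a losing position under optimal play.

Losing position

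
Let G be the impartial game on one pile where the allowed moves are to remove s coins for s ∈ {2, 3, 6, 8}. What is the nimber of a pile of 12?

1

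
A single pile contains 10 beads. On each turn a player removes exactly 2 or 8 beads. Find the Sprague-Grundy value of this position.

0

Build the Grundy sequence with g(k) = mex{g(k−s) : s ∈ {2, 8}, s ≤ k}:
g(0) = mex{} = 0
g(1) = mex{} = 0
g(2) = mex{0} = 1
g(3) = mex{0} = 1
g(4) = mex{1} = 0
g(5) = mex{1} = 0
g(6) = mex{0} = 1
g(7) = mex{0} = 1
g(8) = mex{0,1} = 2
g(9) = mex{0,1} = 2
g(10) = mex{1,2} = 0
So g(10) = 0.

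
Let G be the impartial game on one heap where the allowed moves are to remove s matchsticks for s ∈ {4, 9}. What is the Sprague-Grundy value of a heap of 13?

0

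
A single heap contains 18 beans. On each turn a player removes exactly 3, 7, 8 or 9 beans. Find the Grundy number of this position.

Build the Grundy sequence with g(k) = mex{g(k−s) : s ∈ {3, 7, 8, 9}, s ≤ k}:
k:     0  1  2  3  4  5  6  7  8  9 10 11 12 13 14 15 16 17 18
g(k):  0  0  0  1  1  1  0  2  2  1  3  3  0  2  4  1  0  0  0
So g(18) = 0.

0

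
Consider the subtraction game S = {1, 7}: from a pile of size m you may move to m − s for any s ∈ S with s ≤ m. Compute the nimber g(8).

Grundy values for subtraction set {1, 7}:
g(0) = mex{} = 0
g(1) = mex{0} = 1
g(2) = mex{1} = 0
g(3) = mex{0} = 1
g(4) = mex{1} = 0
g(5) = mex{0} = 1
g(6) = mex{1} = 0
g(7) = mex{0} = 1
g(8) = mex{1} = 0
So g(8) = 0.

0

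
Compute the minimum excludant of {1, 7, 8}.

0 is not in the set, so the mex is 0.

0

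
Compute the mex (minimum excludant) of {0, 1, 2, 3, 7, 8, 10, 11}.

The values 0, 1, 2, 3 are all present; 4 is the first non-negative integer missing from the set.

4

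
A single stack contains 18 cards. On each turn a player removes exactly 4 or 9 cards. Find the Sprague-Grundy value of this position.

Build the Grundy sequence with g(k) = mex{g(k−s) : s ∈ {4, 9}, s ≤ k}:
k:     0  1  2  3  4  5  6  7  8  9 10 11 12 13 14 15 16 17 18
g(k):  0  0  0  0  1  1  1  1  0  2  2  2  1  0  0  0  0  1  1
So g(18) = 1.

1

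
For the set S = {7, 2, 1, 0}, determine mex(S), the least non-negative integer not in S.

3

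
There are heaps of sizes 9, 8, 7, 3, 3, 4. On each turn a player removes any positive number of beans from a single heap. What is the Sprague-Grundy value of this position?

In binary:
  1001  (9)
  1000  (8)
  0111  (7)
  0011  (3)
  0011  (3)
  0100  (4)
  ----
  0010  (2)

2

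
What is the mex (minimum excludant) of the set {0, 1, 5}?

The values 0, 1 are all present; 2 is the first non-negative integer missing from the set.

2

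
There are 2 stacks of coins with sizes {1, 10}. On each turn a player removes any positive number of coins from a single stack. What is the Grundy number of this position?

11

Nim-sum: 1 ⊕ 10 = 11.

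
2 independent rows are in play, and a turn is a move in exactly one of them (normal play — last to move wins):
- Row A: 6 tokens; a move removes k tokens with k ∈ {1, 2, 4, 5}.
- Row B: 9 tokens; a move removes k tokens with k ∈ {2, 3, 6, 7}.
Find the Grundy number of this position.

0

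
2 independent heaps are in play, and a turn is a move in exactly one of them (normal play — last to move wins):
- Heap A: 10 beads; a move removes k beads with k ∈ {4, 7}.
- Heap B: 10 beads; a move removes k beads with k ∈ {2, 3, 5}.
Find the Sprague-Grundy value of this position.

For heap A, compute g(0), g(1), … with moves {4, 7}:
k:     0  1  2  3  4  5  6  7  8  9 10
g(k):  0  0  0  0  1  1  1  1  2  2  2
So g(10) = 2.
Grundy values for heap B (subtraction set {2, 3, 5}):
k:     0  1  2  3  4  5  6  7  8  9 10
g(k):  0  0  1  1  2  2  3  0  0  1  1
So g(10) = 1.
The value of a disjunctive sum is the nim-sum of the parts.
Combined value = 2 XOR 1 = 3.

3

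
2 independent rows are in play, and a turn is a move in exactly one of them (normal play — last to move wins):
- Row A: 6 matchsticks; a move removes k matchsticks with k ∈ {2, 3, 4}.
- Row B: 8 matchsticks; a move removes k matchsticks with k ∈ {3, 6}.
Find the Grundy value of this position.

2

Grundy values for row A (subtraction set {2, 3, 4}):
g(0) = mex{} = 0
g(1) = mex{} = 0
g(2) = mex{0} = 1
g(3) = mex{0} = 1
g(4) = mex{0,1} = 2
g(5) = mex{0,1} = 2
g(6) = mex{1,2} = 0
So g(6) = 0.
For row B, compute g(0), g(1), … with moves {3, 6}:
g(0) = mex{} = 0
g(1) = mex{} = 0
g(2) = mex{} = 0
g(3) = mex{0} = 1
g(4) = mex{0} = 1
g(5) = mex{0} = 1
g(6) = mex{0,1} = 2
g(7) = mex{0,1} = 2
g(8) = mex{0,1} = 2
So g(8) = 2.
The value of a disjunctive sum is the nim-sum of the parts.
Combined value = 0 XOR 2 = 2.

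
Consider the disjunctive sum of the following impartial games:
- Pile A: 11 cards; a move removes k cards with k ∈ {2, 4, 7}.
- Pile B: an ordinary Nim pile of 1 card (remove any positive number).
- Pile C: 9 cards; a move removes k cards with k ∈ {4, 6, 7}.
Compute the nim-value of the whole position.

For pile A, compute g(0), g(1), … with moves {2, 4, 7}:
g(0) = mex{} = 0
g(1) = mex{} = 0
g(2) = mex{0} = 1
g(3) = mex{0} = 1
g(4) = mex{0,1} = 2
g(5) = mex{0,1} = 2
g(6) = mex{1,2} = 0
g(7) = mex{0,1,2} = 3
g(8) = mex{0,2} = 1
g(9) = mex{1,2,3} = 0
g(10) = mex{0,1} = 2
g(11) = mex{0,2,3} = 1
So g(11) = 1.
Pile B is a plain Nim pile of size 1, so its Grundy value is 1.
For pile C, compute g(0), g(1), … with moves {4, 6, 7}:
g(0) = mex{} = 0
g(1) = mex{} = 0
g(2) = mex{} = 0
g(3) = mex{} = 0
g(4) = mex{0} = 1
g(5) = mex{0} = 1
g(6) = mex{0} = 1
g(7) = mex{0} = 1
g(8) = mex{0,1} = 2
g(9) = mex{0,1} = 2
So g(9) = 2.
By the Sprague-Grundy theorem, the Grundy value of a sum of independent games is the XOR of the component values.
Combined value = 1 ⊕ 1 ⊕ 2 = 2.

2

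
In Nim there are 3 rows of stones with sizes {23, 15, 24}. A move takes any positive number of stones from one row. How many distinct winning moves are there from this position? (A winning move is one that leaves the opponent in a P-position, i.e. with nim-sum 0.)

0

Compute the nim-sum pairwise:
23 ⊕ 15 = 24
24 ⊕ 24 = 0
The nim-sum is already 0, so every move leaves a nonzero nim-sum — there are no winning moves.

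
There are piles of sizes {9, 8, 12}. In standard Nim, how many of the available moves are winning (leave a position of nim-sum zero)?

3

Nim-sum: 9 ^ 8 ^ 12 = 13.
The overall nim-sum is X = 13. A pile of size p has a winning move iff p XOR X < p (reduce it to p XOR X).
  9: 9 XOR 13 = 4 < 9 — winning move (to 4).
  8: 8 XOR 13 = 5 < 8 — winning move (to 5).
  12: 12 XOR 13 = 1 < 12 — winning move (to 1).
That gives 3 winning moves.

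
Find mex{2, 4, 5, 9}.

0

0 is not in the set, so the mex is 0.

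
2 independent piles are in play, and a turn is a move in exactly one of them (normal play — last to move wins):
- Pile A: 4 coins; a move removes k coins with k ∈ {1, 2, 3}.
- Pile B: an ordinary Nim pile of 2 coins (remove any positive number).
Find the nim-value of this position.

2

Grundy values for pile A (subtraction set {1, 2, 3}):
k:     0  1  2  3  4
g(k):  0  1  2  3  0
So g(4) = 0.
Pile B is a plain Nim pile of size 2, so its Grundy value is 2.
By the Sprague-Grundy theorem, the Grundy value of a sum of independent games is the XOR of the component values.
Combined value = 0 XOR 2 = 2.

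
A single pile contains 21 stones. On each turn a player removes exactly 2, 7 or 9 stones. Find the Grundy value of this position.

1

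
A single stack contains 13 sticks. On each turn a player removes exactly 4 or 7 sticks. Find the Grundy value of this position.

0

Build the Grundy sequence with g(k) = mex{g(k−s) : s ∈ {4, 7}, s ≤ k}:
g(0) = mex{} = 0
g(1) = mex{} = 0
g(2) = mex{} = 0
g(3) = mex{} = 0
g(4) = mex{0} = 1
g(5) = mex{0} = 1
g(6) = mex{0} = 1
g(7) = mex{0} = 1
g(8) = mex{0,1} = 2
g(9) = mex{0,1} = 2
g(10) = mex{0,1} = 2
g(11) = mex{1} = 0
g(12) = mex{1,2} = 0
g(13) = mex{1,2} = 0
So g(13) = 0.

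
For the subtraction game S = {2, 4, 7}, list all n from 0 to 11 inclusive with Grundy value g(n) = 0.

0, 1, 6, 9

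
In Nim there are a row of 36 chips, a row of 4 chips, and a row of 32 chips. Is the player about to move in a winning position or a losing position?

Losing position

Compute the nim-sum pairwise:
36 XOR 4 = 32
32 XOR 32 = 0
The nim-sum is 0, so this is a P-position: the player to move is in a losing position under optimal play.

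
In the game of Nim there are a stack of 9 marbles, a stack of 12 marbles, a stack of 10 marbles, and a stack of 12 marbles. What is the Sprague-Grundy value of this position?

3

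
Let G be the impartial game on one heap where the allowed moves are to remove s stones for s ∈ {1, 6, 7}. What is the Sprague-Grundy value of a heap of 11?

3

Grundy values for subtraction set {1, 6, 7}:
k:     0  1  2  3  4  5  6  7  8  9 10 11
g(k):  0  1  0  1  0  1  2  3  2  3  2  3
So g(11) = 3.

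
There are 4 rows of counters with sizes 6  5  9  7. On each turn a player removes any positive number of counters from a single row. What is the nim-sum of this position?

Compute the nim-sum pairwise:
6 XOR 5 = 3
3 XOR 9 = 10
10 XOR 7 = 13

13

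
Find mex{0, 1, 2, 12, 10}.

3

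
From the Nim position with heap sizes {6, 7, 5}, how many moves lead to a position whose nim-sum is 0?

Nim-sum: 6 ^ 7 ^ 5 = 4.
The overall nim-sum is X = 4. A heap of size p has a winning move iff p XOR X < p (reduce it to p XOR X).
  6: 6 XOR 4 = 2 < 6 — winning move (to 2).
  7: 7 XOR 4 = 3 < 7 — winning move (to 3).
  5: 5 XOR 4 = 1 < 5 — winning move (to 1).
That gives 3 winning moves.

3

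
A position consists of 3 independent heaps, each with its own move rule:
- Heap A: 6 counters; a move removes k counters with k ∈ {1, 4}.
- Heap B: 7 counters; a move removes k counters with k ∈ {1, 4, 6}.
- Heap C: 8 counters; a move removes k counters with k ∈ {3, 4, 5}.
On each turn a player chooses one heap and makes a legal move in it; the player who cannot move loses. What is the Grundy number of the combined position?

1

For heap A, compute g(0), g(1), … with moves {1, 4}:
k:     0  1  2  3  4  5  6
g(k):  0  1  0  1  2  0  1
So g(6) = 1.
Build the Grundy sequence for heap B with g(k) = mex{g(k−s) : s ∈ {1, 4, 6}, s ≤ k}:
k:     0  1  2  3  4  5  6  7
g(k):  0  1  0  1  2  0  1  0
So g(7) = 0.
For heap C, compute g(0), g(1), … with moves {3, 4, 5}:
k:     0  1  2  3  4  5  6  7  8
g(k):  0  0  0  1  1  1  2  2  0
So g(8) = 0.
The value of a disjunctive sum is the nim-sum of the parts.
Combined value = 1 ⊕ 0 ⊕ 0 = 1.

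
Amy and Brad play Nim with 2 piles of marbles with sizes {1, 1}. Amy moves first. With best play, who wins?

Brad wins

Bitwise XOR of the heap sizes:
  1  (1)
  1  (1)
  -
  0  (0)
The nim-sum is 0, so this is a P-position: the player to move is in a losing position under optimal play; Amy is about to move from it and so loses — Brad wins.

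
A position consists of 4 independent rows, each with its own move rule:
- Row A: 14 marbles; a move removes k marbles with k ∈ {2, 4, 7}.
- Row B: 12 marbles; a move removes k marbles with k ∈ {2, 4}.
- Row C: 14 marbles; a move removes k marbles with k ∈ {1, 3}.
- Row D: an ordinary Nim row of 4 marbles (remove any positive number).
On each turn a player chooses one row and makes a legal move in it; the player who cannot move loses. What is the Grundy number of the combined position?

5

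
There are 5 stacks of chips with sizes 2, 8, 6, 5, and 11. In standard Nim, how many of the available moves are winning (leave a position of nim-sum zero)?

3

Nim-sum: 2 XOR 8 XOR 6 XOR 5 XOR 11 = 2.
The overall nim-sum is X = 2. A stack of size p has a winning move iff p XOR X < p (reduce it to p XOR X).
  2: 2 XOR 2 = 0 < 2 — winning move (to 0).
  8: 8 XOR 2 = 10 ≥ 8 — no move.
  6: 6 XOR 2 = 4 < 6 — winning move (to 4).
  5: 5 XOR 2 = 7 ≥ 5 — no move.
  11: 11 XOR 2 = 9 < 11 — winning move (to 9).
That gives 3 winning moves.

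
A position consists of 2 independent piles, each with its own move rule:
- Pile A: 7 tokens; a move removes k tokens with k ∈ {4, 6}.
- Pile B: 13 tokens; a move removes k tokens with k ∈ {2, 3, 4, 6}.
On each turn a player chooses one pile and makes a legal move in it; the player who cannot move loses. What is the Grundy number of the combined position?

3

Grundy values for pile A (subtraction set {4, 6}):
k:     0  1  2  3  4  5  6  7
g(k):  0  0  0  0  1  1  1  1
So g(7) = 1.
Grundy values for pile B (subtraction set {2, 3, 4, 6}):
g(0) = mex{} = 0
g(1) = mex{} = 0
g(2) = mex{0} = 1
g(3) = mex{0} = 1
g(4) = mex{0,1} = 2
g(5) = mex{0,1} = 2
g(6) = mex{0,1,2} = 3
g(7) = mex{0,1,2} = 3
g(8) = mex{1,2,3} = 0
g(9) = mex{1,2,3} = 0
g(10) = mex{0,2,3} = 1
g(11) = mex{0,2,3} = 1
g(12) = mex{0,1,3} = 2
g(13) = mex{0,1,3} = 2
So g(13) = 2.
By the Sprague-Grundy theorem, the Grundy value of a sum of independent games is the XOR of the component values.
Combined value = 1 XOR 2 = 3.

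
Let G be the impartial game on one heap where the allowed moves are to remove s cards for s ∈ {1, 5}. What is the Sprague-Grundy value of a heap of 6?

0

Build the Grundy sequence with g(k) = mex{g(k−s) : s ∈ {1, 5}, s ≤ k}:
g(0) = mex{} = 0
g(1) = mex{0} = 1
g(2) = mex{1} = 0
g(3) = mex{0} = 1
g(4) = mex{1} = 0
g(5) = mex{0} = 1
g(6) = mex{1} = 0
So g(6) = 0.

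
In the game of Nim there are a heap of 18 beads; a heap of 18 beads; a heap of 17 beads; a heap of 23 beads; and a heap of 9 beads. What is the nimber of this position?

Compute the nim-sum pairwise:
18 XOR 18 = 0
0 XOR 17 = 17
17 XOR 23 = 6
6 XOR 9 = 15

15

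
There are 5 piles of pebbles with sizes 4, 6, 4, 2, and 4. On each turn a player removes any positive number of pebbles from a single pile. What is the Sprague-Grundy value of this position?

0

Write each in binary and XOR column by column:
  100  (4)
  110  (6)
  100  (4)
  010  (2)
  100  (4)
  ---
  000  (0)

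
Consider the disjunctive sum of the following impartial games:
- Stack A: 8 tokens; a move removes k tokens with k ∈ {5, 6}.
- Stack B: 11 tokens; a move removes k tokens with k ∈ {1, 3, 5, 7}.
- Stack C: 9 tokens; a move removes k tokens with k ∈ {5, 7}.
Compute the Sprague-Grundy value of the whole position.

1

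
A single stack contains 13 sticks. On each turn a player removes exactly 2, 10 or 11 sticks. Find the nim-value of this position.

0

Build the Grundy sequence with g(k) = mex{g(k−s) : s ∈ {2, 10, 11}, s ≤ k}:
k:     0  1  2  3  4  5  6  7  8  9 10 11 12 13
g(k):  0  0  1  1  0  0  1  1  0  0  1  1  2  0
So g(13) = 0.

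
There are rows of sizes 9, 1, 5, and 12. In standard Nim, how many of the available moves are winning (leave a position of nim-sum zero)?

3

Nim-sum: 9 ⊕ 1 ⊕ 5 ⊕ 12 = 1.
The overall nim-sum is X = 1. A row of size p has a winning move iff p XOR X < p (reduce it to p XOR X).
  9: 9 XOR 1 = 8 < 9 — winning move (to 8).
  1: 1 XOR 1 = 0 < 1 — winning move (to 0).
  5: 5 XOR 1 = 4 < 5 — winning move (to 4).
  12: 12 XOR 1 = 13 ≥ 12 — no move.
That gives 3 winning moves.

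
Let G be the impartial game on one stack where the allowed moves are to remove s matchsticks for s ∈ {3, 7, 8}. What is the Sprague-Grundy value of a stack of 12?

0

Grundy values for subtraction set {3, 7, 8}:
g(0) = mex{} = 0
g(1) = mex{} = 0
g(2) = mex{} = 0
g(3) = mex{0} = 1
g(4) = mex{0} = 1
g(5) = mex{0} = 1
g(6) = mex{1} = 0
g(7) = mex{0,1} = 2
g(8) = mex{0,1} = 2
g(9) = mex{0} = 1
g(10) = mex{0,1,2} = 3
g(11) = mex{1,2} = 0
g(12) = mex{1} = 0
So g(12) = 0.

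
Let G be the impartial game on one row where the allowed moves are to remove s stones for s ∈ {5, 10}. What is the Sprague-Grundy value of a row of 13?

2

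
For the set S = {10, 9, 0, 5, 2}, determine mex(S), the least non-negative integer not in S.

1

0 is in the set but 1 is not, so the mex is 1.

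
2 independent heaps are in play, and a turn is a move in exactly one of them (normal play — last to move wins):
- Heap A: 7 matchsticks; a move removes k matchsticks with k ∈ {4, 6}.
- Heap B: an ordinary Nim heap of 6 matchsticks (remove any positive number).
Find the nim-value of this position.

Grundy values for heap A (subtraction set {4, 6}):
k:     0  1  2  3  4  5  6  7
g(k):  0  0  0  0  1  1  1  1
So g(7) = 1.
Heap B is a plain Nim heap of size 6, so its Grundy value is 6.
The value of a disjunctive sum is the nim-sum of the parts.
Combined value = 1 XOR 6 = 7.

7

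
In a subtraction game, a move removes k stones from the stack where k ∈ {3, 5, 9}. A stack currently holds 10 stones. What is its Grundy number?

3

Compute g(0), g(1), … for moves {3, 5, 9}:
g(0) = mex{} = 0
g(1) = mex{} = 0
g(2) = mex{} = 0
g(3) = mex{0} = 1
g(4) = mex{0} = 1
g(5) = mex{0} = 1
g(6) = mex{0,1} = 2
g(7) = mex{0,1} = 2
g(8) = mex{1} = 0
g(9) = mex{0,1,2} = 3
g(10) = mex{0,1,2} = 3
So g(10) = 3.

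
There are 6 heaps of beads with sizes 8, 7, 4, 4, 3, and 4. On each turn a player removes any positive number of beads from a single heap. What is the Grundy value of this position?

8

In binary:
  1000  (8)
  0111  (7)
  0100  (4)
  0100  (4)
  0011  (3)
  0100  (4)
  ----
  1000  (8)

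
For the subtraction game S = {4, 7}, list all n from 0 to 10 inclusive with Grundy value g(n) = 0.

0, 1, 2, 3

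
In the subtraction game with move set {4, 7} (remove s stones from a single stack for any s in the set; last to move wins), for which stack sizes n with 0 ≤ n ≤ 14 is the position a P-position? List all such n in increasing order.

Build the Grundy sequence with g(k) = mex{g(k−s) : s ∈ {4, 7}, s ≤ k}:
g(0) = mex{} = 0
g(1) = mex{} = 0
g(2) = mex{} = 0
g(3) = mex{} = 0
g(4) = mex{0} = 1
g(5) = mex{0} = 1
g(6) = mex{0} = 1
g(7) = mex{0} = 1
g(8) = mex{0,1} = 2
g(9) = mex{0,1} = 2
g(10) = mex{0,1} = 2
g(11) = mex{1} = 0
g(12) = mex{1,2} = 0
g(13) = mex{1,2} = 0
g(14) = mex{1,2} = 0
The P-positions (g = 0) in 0..14 are 0, 1, 2, 3, 11, 12, 13, 14.

0, 1, 2, 3, 11, 12, 13, 14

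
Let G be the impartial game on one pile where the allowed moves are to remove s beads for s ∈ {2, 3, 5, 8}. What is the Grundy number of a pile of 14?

Build the Grundy sequence with g(k) = mex{g(k−s) : s ∈ {2, 3, 5, 8}, s ≤ k}:
g(0) = mex{} = 0
g(1) = mex{} = 0
g(2) = mex{0} = 1
g(3) = mex{0} = 1
g(4) = mex{0,1} = 2
g(5) = mex{0,1} = 2
g(6) = mex{0,1,2} = 3
g(7) = mex{1,2} = 0
g(8) = mex{0,1,2,3} = 4
g(9) = mex{0,2,3} = 1
g(10) = mex{0,1,2,4} = 3
g(11) = mex{1,3,4} = 0
g(12) = mex{0,1,2,3} = 4
g(13) = mex{0,2,3,4} = 1
g(14) = mex{0,1,3,4} = 2
So g(14) = 2.

2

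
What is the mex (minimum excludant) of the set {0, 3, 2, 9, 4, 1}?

5

The values 0, 1, 2, 3, 4 are all present; 5 is the first non-negative integer missing from the set.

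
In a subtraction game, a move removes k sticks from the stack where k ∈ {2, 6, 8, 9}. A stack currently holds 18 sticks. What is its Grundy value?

Build the Grundy sequence with g(k) = mex{g(k−s) : s ∈ {2, 6, 8, 9}, s ≤ k}:
k:     0  1  2  3  4  5  6  7  8  9 10 11 12 13 14 15 16 17 18
g(k):  0  0  1  1  0  0  1  1  2  2  3  3  2  2  3  0  0  1  1
So g(18) = 1.

1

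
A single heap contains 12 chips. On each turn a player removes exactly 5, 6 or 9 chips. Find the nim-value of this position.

2

Build the Grundy sequence with g(k) = mex{g(k−s) : s ∈ {5, 6, 9}, s ≤ k}:
k:     0  1  2  3  4  5  6  7  8  9 10 11 12
g(k):  0  0  0  0  0  1  1  1  1  1  2  2  2
So g(12) = 2.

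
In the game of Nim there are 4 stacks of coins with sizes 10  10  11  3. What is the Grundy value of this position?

8

Write each in binary and XOR column by column:
  1010  (10)
  1010  (10)
  1011  (11)
  0011  (3)
  ----
  1000  (8)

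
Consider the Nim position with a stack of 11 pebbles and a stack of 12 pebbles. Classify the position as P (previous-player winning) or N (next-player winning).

N-position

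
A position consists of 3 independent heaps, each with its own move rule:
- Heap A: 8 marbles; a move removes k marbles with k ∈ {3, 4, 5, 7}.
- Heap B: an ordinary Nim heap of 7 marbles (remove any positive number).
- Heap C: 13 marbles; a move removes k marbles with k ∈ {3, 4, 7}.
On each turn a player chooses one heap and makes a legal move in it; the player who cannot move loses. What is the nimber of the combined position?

4

Build the Grundy sequence for heap A with g(k) = mex{g(k−s) : s ∈ {3, 4, 5, 7}, s ≤ k}:
k:     0  1  2  3  4  5  6  7  8
g(k):  0  0  0  1  1  1  2  2  2
So g(8) = 2.
Heap B is a plain Nim heap of size 7, so its Grundy value is 7.
For heap C, compute g(0), g(1), … with moves {3, 4, 7}:
k:     0  1  2  3  4  5  6  7  8  9 10 11 12 13
g(k):  0  0  0  1  1  1  2  2  2  3  0  0  0  1
So g(13) = 1.
By the Sprague-Grundy theorem, the Grundy value of a sum of independent games is the XOR of the component values.
Combined value = 2 XOR 7 XOR 1 = 4.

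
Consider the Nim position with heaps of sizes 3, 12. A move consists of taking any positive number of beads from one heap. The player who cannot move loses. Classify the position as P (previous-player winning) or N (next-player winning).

N-position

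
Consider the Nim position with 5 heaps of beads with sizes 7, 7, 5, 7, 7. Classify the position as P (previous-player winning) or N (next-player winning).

Nim-sum: 7 ⊕ 7 ⊕ 5 ⊕ 7 ⊕ 7 = 5.
The nim-sum is 5 ≠ 0, so this is an N-position: the player to move can win.

N-position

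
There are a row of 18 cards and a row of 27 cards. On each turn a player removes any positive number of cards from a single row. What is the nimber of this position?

Compute the nim-sum pairwise:
18 XOR 27 = 9

9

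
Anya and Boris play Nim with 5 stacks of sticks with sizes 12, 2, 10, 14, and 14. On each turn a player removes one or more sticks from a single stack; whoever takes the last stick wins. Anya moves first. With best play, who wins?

Anya wins

Compute the nim-sum pairwise:
12 ^ 2 = 14
14 ^ 10 = 4
4 ^ 14 = 10
10 ^ 14 = 4
The nim-sum is 4 ≠ 0, so this is an N-position: the player to move can win; Anya has a winning move.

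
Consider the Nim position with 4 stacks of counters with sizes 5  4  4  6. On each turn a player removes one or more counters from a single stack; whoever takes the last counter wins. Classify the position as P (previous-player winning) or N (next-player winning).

Bitwise XOR of the heap sizes:
  101  (5)
  100  (4)
  100  (4)
  110  (6)
  ---
  011  (3)
The nim-sum is 3 ≠ 0, so this is an N-position: the player to move can win.

N-position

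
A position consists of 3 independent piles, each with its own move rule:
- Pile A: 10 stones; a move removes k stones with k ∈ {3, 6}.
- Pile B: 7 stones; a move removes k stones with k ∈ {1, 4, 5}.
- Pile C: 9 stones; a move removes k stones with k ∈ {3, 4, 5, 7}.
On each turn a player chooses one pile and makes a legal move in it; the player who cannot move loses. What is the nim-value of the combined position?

0

For pile A, compute g(0), g(1), … with moves {3, 6}:
g(0) = mex{} = 0
g(1) = mex{} = 0
g(2) = mex{} = 0
g(3) = mex{0} = 1
g(4) = mex{0} = 1
g(5) = mex{0} = 1
g(6) = mex{0,1} = 2
g(7) = mex{0,1} = 2
g(8) = mex{0,1} = 2
g(9) = mex{1,2} = 0
g(10) = mex{1,2} = 0
So g(10) = 0.
Grundy values for pile B (subtraction set {1, 4, 5}):
g(0) = mex{} = 0
g(1) = mex{0} = 1
g(2) = mex{1} = 0
g(3) = mex{0} = 1
g(4) = mex{0,1} = 2
g(5) = mex{0,1,2} = 3
g(6) = mex{0,1,3} = 2
g(7) = mex{0,1,2} = 3
So g(7) = 3.
For pile C, compute g(0), g(1), … with moves {3, 4, 5, 7}:
g(0) = mex{} = 0
g(1) = mex{} = 0
g(2) = mex{} = 0
g(3) = mex{0} = 1
g(4) = mex{0} = 1
g(5) = mex{0} = 1
g(6) = mex{0,1} = 2
g(7) = mex{0,1} = 2
g(8) = mex{0,1} = 2
g(9) = mex{0,1,2} = 3
So g(9) = 3.
By the Sprague-Grundy theorem, the Grundy value of a sum of independent games is the XOR of the component values.
Combined value = 0 XOR 3 XOR 3 = 0.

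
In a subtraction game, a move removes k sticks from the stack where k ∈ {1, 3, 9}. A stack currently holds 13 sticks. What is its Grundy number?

Compute g(0), g(1), … for moves {1, 3, 9}:
k:     0  1  2  3  4  5  6  7  8  9 10 11 12 13
g(k):  0  1  0  1  0  1  0  1  0  1  0  1  0  1
So g(13) = 1.

1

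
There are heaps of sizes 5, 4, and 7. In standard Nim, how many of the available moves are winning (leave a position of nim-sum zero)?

3

Compute the nim-sum pairwise:
5 ⊕ 4 = 1
1 ⊕ 7 = 6
The overall nim-sum is X = 6. A heap of size p has a winning move iff p XOR X < p (reduce it to p XOR X).
  5: 5 XOR 6 = 3 < 5 — winning move (to 3).
  4: 4 XOR 6 = 2 < 4 — winning move (to 2).
  7: 7 XOR 6 = 1 < 7 — winning move (to 1).
That gives 3 winning moves.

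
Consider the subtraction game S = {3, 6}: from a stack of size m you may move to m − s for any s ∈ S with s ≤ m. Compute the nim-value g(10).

Compute g(0), g(1), … for moves {3, 6}:
g(0) = mex{} = 0
g(1) = mex{} = 0
g(2) = mex{} = 0
g(3) = mex{0} = 1
g(4) = mex{0} = 1
g(5) = mex{0} = 1
g(6) = mex{0,1} = 2
g(7) = mex{0,1} = 2
g(8) = mex{0,1} = 2
g(9) = mex{1,2} = 0
g(10) = mex{1,2} = 0
So g(10) = 0.

0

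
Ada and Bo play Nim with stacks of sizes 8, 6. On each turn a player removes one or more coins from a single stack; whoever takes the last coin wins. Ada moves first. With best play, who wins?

Ada wins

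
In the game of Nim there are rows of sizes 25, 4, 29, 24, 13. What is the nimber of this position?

21

Compute the nim-sum pairwise:
25 ⊕ 4 = 29
29 ⊕ 29 = 0
0 ⊕ 24 = 24
24 ⊕ 13 = 21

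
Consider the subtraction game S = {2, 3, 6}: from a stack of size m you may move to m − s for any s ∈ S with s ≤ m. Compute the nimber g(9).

Build the Grundy sequence with g(k) = mex{g(k−s) : s ∈ {2, 3, 6}, s ≤ k}:
k:     0  1  2  3  4  5  6  7  8  9
g(k):  0  0  1  1  2  0  3  1  2  0
So g(9) = 0.

0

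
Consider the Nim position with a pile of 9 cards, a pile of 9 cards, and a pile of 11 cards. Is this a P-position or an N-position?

Write each in binary and XOR column by column:
  1001  (9)
  1001  (9)
  1011  (11)
  ----
  1011  (11)
The nim-sum is 11 ≠ 0, so this is an N-position: the player to move can win.

N-position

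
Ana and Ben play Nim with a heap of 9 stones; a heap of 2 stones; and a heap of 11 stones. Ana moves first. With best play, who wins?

Nim-sum: 9 ⊕ 2 ⊕ 11 = 0.
The nim-sum is 0, so this is a P-position: the player to move is in a losing position under optimal play; Ana is about to move from it and so loses — Ben wins.

Ben wins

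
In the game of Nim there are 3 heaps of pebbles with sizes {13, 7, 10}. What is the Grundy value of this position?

0

Compute the nim-sum pairwise:
13 XOR 7 = 10
10 XOR 10 = 0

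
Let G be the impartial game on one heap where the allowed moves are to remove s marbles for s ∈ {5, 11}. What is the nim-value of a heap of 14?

Grundy values for subtraction set {5, 11}:
k:     0  1  2  3  4  5  6  7  8  9 10 11 12 13 14
g(k):  0  0  0  0  0  1  1  1  1  1  0  2  2  2  2
So g(14) = 2.

2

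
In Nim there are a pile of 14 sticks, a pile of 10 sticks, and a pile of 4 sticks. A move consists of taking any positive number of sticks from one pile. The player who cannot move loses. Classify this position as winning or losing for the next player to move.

Losing position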